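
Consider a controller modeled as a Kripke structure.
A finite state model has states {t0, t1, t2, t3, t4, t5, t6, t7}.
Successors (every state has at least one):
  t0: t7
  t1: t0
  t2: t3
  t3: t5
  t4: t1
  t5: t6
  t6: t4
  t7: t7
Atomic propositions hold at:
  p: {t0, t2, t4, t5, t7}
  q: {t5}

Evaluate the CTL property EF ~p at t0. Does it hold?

No

Sat(~p) = {t1, t3, t6}
EF ~p: least fixpoint, start Z0 = {t1, t3, t6}, add states with some successor in Z. Z1 = {t1, t2, t3, t4, t5, t6}; fixed.
Sat(EF ~p) = {t1, t2, t3, t4, t5, t6}
t0 ∉ Sat(EF ~p) = {t1, t2, t3, t4, t5, t6}, so the formula does not hold at t0.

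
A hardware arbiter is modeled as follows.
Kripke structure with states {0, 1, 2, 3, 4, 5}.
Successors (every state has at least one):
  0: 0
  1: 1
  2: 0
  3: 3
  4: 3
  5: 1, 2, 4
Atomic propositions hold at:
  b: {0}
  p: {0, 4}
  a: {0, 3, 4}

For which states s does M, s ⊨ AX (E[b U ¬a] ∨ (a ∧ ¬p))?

{1, 3, 4}

Sat(¬a) = {1, 2, 5}
E[b U ¬a]: least fixpoint, start Z0 = Sat(¬a) = {1, 2, 5}, add states in Sat(b) with some successor in Z. Already a fixed point.
Sat(E[b U ¬a]) = {1, 2, 5}
Sat(¬p) = {1, 2, 3, 5}
Sat(a ∧ ¬p) = {3}
Sat(E[b U ¬a] ∨ (a ∧ ¬p)) = {1, 2, 3, 5}
Sat(AX (E[b U ¬a] ∨ (a ∧ ¬p))) = {s : every successor in {1, 2, 3, 5}} = {1, 3, 4}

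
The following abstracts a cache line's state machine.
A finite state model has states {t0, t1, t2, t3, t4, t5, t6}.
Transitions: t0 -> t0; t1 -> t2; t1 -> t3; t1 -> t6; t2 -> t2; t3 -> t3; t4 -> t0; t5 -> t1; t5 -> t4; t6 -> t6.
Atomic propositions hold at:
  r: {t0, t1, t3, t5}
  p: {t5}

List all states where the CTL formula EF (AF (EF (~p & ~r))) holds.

{t1, t2, t4, t5, t6}

Sat(~p) = {t0, t1, t2, t3, t4, t6}
Sat(~r) = {t2, t4, t6}
Sat(~p & ~r) = {t2, t4, t6}
EF (~p & ~r): least fixpoint, start Z0 = {t2, t4, t6}, add states with some successor in Z. Z1 = {t1, t2, t4, t5, t6}; fixed.
Sat(EF (~p & ~r)) = {t1, t2, t4, t5, t6}
AF (EF (~p & ~r)): least fixpoint, start Z0 = {t1, t2, t4, t5, t6}, add states with every successor in Z. Already a fixed point.
Sat(AF (EF (~p & ~r))) = {t1, t2, t4, t5, t6}
EF (AF (EF (~p & ~r))): least fixpoint, start Z0 = {t1, t2, t4, t5, t6}, add states with some successor in Z. Already a fixed point.
Sat(EF (AF (EF (~p & ~r)))) = {t1, t2, t4, t5, t6}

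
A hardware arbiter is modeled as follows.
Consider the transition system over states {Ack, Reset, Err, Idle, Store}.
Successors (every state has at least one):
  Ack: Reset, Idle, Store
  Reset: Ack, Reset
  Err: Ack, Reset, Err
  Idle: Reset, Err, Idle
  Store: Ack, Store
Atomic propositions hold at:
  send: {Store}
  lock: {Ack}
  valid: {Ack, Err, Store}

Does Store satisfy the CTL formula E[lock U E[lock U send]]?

Yes

E[lock U send]: least fixpoint, start Z0 = Sat(send) = {Store}, add states in Sat(lock) with some successor in Z. Z1 = {Ack, Store}; fixed.
Sat(E[lock U send]) = {Ack, Store}
E[lock U E[lock U send]]: least fixpoint, start Z0 = Sat(E[lock U send]) = {Ack, Store}, add states in Sat(lock) with some successor in Z. Already a fixed point.
Sat(E[lock U E[lock U send]]) = {Ack, Store}
Store ∈ Sat(E[lock U E[lock U send]]) = {Ack, Store}, so the formula holds at Store.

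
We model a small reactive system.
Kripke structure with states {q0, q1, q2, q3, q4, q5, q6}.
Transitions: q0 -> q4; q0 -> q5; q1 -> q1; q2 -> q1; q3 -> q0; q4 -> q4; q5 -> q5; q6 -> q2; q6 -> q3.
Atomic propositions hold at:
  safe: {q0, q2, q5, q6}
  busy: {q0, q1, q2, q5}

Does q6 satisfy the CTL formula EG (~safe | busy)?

Sat(~safe) = {q1, q3, q4}
Sat(~safe | busy) = {q0, q1, q2, q3, q4, q5}
EG (~safe | busy): greatest fixpoint, start Z0 = {q0, q1, q2, q3, q4, q5}, keep only states in Sat with some successor in Z. Already a fixed point.
Sat(EG (~safe | busy)) = {q0, q1, q2, q3, q4, q5}
q6 ∉ Sat(EG (~safe | busy)) = {q0, q1, q2, q3, q4, q5}, so the formula does not hold at q6.

No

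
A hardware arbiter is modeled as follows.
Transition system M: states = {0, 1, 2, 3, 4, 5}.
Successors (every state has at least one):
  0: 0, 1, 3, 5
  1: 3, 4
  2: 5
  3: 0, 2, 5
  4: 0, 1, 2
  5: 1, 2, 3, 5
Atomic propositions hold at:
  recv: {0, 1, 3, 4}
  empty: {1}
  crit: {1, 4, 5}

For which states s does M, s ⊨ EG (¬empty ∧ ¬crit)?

Sat(¬empty) = {0, 2, 3, 4, 5}
Sat(¬crit) = {0, 2, 3}
Sat(¬empty ∧ ¬crit) = {0, 2, 3}
EG (¬empty ∧ ¬crit): greatest fixpoint, start Z0 = {0, 2, 3}, keep only states in Sat with some successor in Z. Z1 = {0, 3}; fixed.
Sat(EG (¬empty ∧ ¬crit)) = {0, 3}

{0, 3}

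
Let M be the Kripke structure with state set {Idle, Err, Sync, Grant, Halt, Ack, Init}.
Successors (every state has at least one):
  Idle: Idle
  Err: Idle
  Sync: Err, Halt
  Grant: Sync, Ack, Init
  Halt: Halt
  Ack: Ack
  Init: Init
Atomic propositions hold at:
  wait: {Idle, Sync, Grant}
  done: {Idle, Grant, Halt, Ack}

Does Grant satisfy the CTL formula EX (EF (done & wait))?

Yes

Sat(done & wait) = {Idle, Grant}
EF (done & wait): least fixpoint, start Z0 = {Idle, Grant}, add states with some successor in Z. Z1 = {Idle, Err, Grant}; Z2 = {Idle, Err, Sync, Grant}; fixed.
Sat(EF (done & wait)) = {Idle, Err, Sync, Grant}
Sat(EX (EF (done & wait))) = {s : some successor in {Idle, Err, Sync, Grant}} = {Idle, Err, Sync, Grant}
Grant ∈ Sat(EX (EF (done & wait))) = {Idle, Err, Sync, Grant}, so the formula holds at Grant.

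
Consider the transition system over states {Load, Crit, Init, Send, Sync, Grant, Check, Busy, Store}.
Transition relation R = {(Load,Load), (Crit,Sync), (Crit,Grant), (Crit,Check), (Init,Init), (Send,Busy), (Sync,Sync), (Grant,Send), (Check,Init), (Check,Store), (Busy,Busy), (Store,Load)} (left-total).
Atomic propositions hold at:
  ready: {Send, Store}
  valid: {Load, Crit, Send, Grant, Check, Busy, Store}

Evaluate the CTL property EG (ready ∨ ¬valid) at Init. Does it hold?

Sat(¬valid) = {Init, Sync}
Sat(ready ∨ ¬valid) = {Init, Send, Sync, Store}
EG (ready ∨ ¬valid): greatest fixpoint, start Z0 = {Init, Send, Sync, Store}, keep only states in Sat with some successor in Z. Z1 = {Init, Sync}; fixed.
Sat(EG (ready ∨ ¬valid)) = {Init, Sync}
Init ∈ Sat(EG (ready ∨ ¬valid)) = {Init, Sync}, so the formula holds at Init.

Yes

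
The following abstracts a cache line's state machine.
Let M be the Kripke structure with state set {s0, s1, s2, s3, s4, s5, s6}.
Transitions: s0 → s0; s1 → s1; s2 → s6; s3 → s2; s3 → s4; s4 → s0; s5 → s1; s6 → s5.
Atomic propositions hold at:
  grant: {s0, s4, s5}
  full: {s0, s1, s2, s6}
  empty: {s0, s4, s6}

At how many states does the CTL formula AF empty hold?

AF empty: least fixpoint, start Z0 = {s0, s4, s6}, add states with every successor in Z. Z1 = {s0, s2, s4, s6}; Z2 = {s0, s2, s3, s4, s6}; fixed.
Sat(AF empty) = {s0, s2, s3, s4, s6}
|Sat(AF empty)| = |{s0, s2, s3, s4, s6}| = 5.

5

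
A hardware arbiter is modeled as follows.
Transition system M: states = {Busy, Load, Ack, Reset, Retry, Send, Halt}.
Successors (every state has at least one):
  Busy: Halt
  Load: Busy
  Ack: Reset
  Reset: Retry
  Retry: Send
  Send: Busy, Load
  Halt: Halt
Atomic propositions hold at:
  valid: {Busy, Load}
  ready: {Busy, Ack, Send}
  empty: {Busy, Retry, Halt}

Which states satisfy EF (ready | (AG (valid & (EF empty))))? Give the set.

EF empty: least fixpoint, start Z0 = {Busy, Retry, Halt}, add states with some successor in Z. Z1 = {Busy, Load, Reset, Retry, Send, Halt}; Z2 = {Busy, Load, Ack, Reset, Retry, Send, Halt}; fixed.
Sat(EF empty) = {Busy, Load, Ack, Reset, Retry, Send, Halt}
Sat(valid & (EF empty)) = {Busy, Load}
AG (valid & (EF empty)): greatest fixpoint, start Z0 = {Busy, Load}, keep only states in Sat with every successor in Z. Z1 = {Load}; Z2 = ∅; fixed.
Sat(AG (valid & (EF empty))) = ∅
Sat(ready | (AG (valid & (EF empty)))) = {Busy, Ack, Send}
EF (ready | (AG (valid & (EF empty)))): least fixpoint, start Z0 = {Busy, Ack, Send}, add states with some successor in Z. Z1 = {Busy, Load, Ack, Retry, Send}; Z2 = {Busy, Load, Ack, Reset, Retry, Send}; fixed.
Sat(EF (ready | (AG (valid & (EF empty))))) = {Busy, Load, Ack, Reset, Retry, Send}

{Busy, Load, Ack, Reset, Retry, Send}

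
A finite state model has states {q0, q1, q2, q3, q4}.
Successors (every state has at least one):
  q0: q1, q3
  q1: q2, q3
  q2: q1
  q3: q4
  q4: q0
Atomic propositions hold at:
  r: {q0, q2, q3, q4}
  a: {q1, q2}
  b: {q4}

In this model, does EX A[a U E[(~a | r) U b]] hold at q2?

No

Sat(~a) = {q0, q3, q4}
Sat(~a | r) = {q0, q2, q3, q4}
E[(~a | r) U b]: least fixpoint, start Z0 = Sat(b) = {q4}, add states in Sat(~a | r) with some successor in Z. Z1 = {q3, q4}; Z2 = {q0, q3, q4}; fixed.
Sat(E[(~a | r) U b]) = {q0, q3, q4}
A[a U E[(~a | r) U b]]: least fixpoint, start Z0 = Sat(E[(~a | r) U b]) = {q0, q3, q4}, add states in Sat(a) with every successor in Z. Already a fixed point.
Sat(A[a U E[(~a | r) U b]]) = {q0, q3, q4}
Sat(EX A[a U E[(~a | r) U b]]) = {s : some successor in {q0, q3, q4}} = {q0, q1, q3, q4}
q2 ∉ Sat(EX A[a U E[(~a | r) U b]]) = {q0, q1, q3, q4}, so the formula does not hold at q2.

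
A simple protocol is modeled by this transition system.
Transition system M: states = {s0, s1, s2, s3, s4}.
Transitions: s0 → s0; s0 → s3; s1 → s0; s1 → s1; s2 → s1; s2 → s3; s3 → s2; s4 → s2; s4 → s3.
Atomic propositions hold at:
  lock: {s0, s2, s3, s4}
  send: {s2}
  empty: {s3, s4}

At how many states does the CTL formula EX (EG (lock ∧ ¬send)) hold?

2

Sat(¬send) = {s0, s1, s3, s4}
Sat(lock ∧ ¬send) = {s0, s3, s4}
EG (lock ∧ ¬send): greatest fixpoint, start Z0 = {s0, s3, s4}, keep only states in Sat with some successor in Z. Z1 = {s0, s4}; Z2 = {s0}; fixed.
Sat(EG (lock ∧ ¬send)) = {s0}
Sat(EX (EG (lock ∧ ¬send))) = {s : some successor in {s0}} = {s0, s1}
|Sat(EX (EG (lock ∧ ¬send)))| = |{s0, s1}| = 2.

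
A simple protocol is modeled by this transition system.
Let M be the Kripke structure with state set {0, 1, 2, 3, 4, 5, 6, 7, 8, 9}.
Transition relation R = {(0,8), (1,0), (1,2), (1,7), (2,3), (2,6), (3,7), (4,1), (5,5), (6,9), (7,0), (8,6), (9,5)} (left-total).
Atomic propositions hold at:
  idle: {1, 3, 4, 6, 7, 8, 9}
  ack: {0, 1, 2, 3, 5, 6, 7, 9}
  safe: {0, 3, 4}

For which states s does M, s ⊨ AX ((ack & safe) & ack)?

{7}

Sat(ack & safe) = {0, 3}
Sat((ack & safe) & ack) = {0, 3}
Sat(AX ((ack & safe) & ack)) = {s : every successor in {0, 3}} = {7}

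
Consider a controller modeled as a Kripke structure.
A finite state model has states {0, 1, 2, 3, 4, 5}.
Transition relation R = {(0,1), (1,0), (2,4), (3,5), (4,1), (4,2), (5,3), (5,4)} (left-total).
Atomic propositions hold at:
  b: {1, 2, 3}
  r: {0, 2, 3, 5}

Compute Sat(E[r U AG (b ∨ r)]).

Sat(b ∨ r) = {0, 1, 2, 3, 5}
AG (b ∨ r): greatest fixpoint, start Z0 = {0, 1, 2, 3, 5}, keep only states in Sat with every successor in Z. Z1 = {0, 1, 3}; Z2 = {0, 1}; fixed.
Sat(AG (b ∨ r)) = {0, 1}
E[r U AG (b ∨ r)]: least fixpoint, start Z0 = Sat(AG (b ∨ r)) = {0, 1}, add states in Sat(r) with some successor in Z. Already a fixed point.
Sat(E[r U AG (b ∨ r)]) = {0, 1}

{0, 1}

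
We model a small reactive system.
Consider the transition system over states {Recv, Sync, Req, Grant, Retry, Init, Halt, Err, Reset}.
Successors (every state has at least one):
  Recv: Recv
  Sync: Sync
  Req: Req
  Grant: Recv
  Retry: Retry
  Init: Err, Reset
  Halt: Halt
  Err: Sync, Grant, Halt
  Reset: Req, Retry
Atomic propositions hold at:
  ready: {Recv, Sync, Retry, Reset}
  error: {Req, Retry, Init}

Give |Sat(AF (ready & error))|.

Sat(ready & error) = {Retry}
AF (ready & error): least fixpoint, start Z0 = {Retry}, add states with every successor in Z. Already a fixed point.
Sat(AF (ready & error)) = {Retry}
|Sat(AF (ready & error))| = |{Retry}| = 1.

1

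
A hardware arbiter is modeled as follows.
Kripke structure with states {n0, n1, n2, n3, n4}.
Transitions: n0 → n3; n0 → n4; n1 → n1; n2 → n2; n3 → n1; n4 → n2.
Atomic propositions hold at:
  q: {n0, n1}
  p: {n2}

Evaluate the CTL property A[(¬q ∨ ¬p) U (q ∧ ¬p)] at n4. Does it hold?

Sat(¬q) = {n2, n3, n4}
Sat(¬p) = {n0, n1, n3, n4}
Sat(¬q ∨ ¬p) = {n0, n1, n2, n3, n4}
Sat(q ∧ ¬p) = {n0, n1}
A[(¬q ∨ ¬p) U (q ∧ ¬p)]: least fixpoint, start Z0 = Sat((q ∧ ¬p)) = {n0, n1}, add states in Sat(¬q ∨ ¬p) with every successor in Z. Z1 = {n0, n1, n3}; fixed.
Sat(A[(¬q ∨ ¬p) U (q ∧ ¬p)]) = {n0, n1, n3}
n4 ∉ Sat(A[(¬q ∨ ¬p) U (q ∧ ¬p)]) = {n0, n1, n3}, so the formula does not hold at n4.

No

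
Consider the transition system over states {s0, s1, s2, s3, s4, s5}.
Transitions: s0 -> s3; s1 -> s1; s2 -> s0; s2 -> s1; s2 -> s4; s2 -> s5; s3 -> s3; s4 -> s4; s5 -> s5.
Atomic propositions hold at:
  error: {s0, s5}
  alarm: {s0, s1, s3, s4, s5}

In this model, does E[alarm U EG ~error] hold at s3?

Yes

Sat(~error) = {s1, s2, s3, s4}
EG ~error: greatest fixpoint, start Z0 = {s1, s2, s3, s4}, keep only states in Sat with some successor in Z. Already a fixed point.
Sat(EG ~error) = {s1, s2, s3, s4}
E[alarm U EG ~error]: least fixpoint, start Z0 = Sat(EG ~error) = {s1, s2, s3, s4}, add states in Sat(alarm) with some successor in Z. Z1 = {s0, s1, s2, s3, s4}; fixed.
Sat(E[alarm U EG ~error]) = {s0, s1, s2, s3, s4}
s3 ∈ Sat(E[alarm U EG ~error]) = {s0, s1, s2, s3, s4}, so the formula holds at s3.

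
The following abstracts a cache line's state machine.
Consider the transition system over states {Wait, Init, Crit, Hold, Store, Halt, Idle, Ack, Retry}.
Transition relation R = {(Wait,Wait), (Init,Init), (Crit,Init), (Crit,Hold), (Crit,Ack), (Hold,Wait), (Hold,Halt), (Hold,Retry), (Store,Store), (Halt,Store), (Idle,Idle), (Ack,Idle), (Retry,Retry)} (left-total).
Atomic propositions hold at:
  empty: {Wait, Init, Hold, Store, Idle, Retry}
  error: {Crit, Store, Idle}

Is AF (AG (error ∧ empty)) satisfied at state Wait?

Sat(error ∧ empty) = {Store, Idle}
AG (error ∧ empty): greatest fixpoint, start Z0 = {Store, Idle}, keep only states in Sat with every successor in Z. Already a fixed point.
Sat(AG (error ∧ empty)) = {Store, Idle}
AF (AG (error ∧ empty)): least fixpoint, start Z0 = {Store, Idle}, add states with every successor in Z. Z1 = {Store, Halt, Idle, Ack}; fixed.
Sat(AF (AG (error ∧ empty))) = {Store, Halt, Idle, Ack}
Wait ∉ Sat(AF (AG (error ∧ empty))) = {Store, Halt, Idle, Ack}, so the formula does not hold at Wait.

No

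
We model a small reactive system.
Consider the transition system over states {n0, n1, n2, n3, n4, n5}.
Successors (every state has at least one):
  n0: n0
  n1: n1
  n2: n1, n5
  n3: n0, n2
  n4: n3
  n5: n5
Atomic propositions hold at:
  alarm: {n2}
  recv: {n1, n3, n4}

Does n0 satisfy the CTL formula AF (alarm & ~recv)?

No

Sat(~recv) = {n0, n2, n5}
Sat(alarm & ~recv) = {n2}
AF (alarm & ~recv): least fixpoint, start Z0 = {n2}, add states with every successor in Z. Already a fixed point.
Sat(AF (alarm & ~recv)) = {n2}
n0 ∉ Sat(AF (alarm & ~recv)) = {n2}, so the formula does not hold at n0.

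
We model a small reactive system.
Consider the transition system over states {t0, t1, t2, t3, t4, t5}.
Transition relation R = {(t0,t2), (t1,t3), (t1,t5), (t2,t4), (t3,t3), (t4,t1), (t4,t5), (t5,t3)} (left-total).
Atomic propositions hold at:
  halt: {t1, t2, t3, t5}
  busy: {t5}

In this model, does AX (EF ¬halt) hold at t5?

Sat(¬halt) = {t0, t4}
EF ¬halt: least fixpoint, start Z0 = {t0, t4}, add states with some successor in Z. Z1 = {t0, t2, t4}; fixed.
Sat(EF ¬halt) = {t0, t2, t4}
Sat(AX (EF ¬halt)) = {s : every successor in {t0, t2, t4}} = {t0, t2}
t5 ∉ Sat(AX (EF ¬halt)) = {t0, t2}, so the formula does not hold at t5.

No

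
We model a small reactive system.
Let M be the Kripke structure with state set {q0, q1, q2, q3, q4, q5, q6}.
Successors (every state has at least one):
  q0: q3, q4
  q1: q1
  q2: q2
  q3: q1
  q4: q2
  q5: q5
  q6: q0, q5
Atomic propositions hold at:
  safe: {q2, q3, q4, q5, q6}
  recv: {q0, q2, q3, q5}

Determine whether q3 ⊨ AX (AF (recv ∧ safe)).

Sat(recv ∧ safe) = {q2, q3, q5}
AF (recv ∧ safe): least fixpoint, start Z0 = {q2, q3, q5}, add states with every successor in Z. Z1 = {q2, q3, q4, q5}; Z2 = {q0, q2, q3, q4, q5}; Z3 = {q0, q2, q3, q4, q5, q6}; fixed.
Sat(AF (recv ∧ safe)) = {q0, q2, q3, q4, q5, q6}
Sat(AX (AF (recv ∧ safe))) = {s : every successor in {q0, q2, q3, q4, q5, q6}} = {q0, q2, q4, q5, q6}
q3 ∉ Sat(AX (AF (recv ∧ safe))) = {q0, q2, q4, q5, q6}, so the formula does not hold at q3.

No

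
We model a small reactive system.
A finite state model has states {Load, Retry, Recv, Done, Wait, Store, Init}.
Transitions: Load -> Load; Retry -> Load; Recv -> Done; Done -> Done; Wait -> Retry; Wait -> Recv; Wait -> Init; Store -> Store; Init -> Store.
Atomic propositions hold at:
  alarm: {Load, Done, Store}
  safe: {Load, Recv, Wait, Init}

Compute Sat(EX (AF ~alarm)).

{Wait}

Sat(~alarm) = {Retry, Recv, Wait, Init}
AF ~alarm: least fixpoint, start Z0 = {Retry, Recv, Wait, Init}, add states with every successor in Z. Already a fixed point.
Sat(AF ~alarm) = {Retry, Recv, Wait, Init}
Sat(EX (AF ~alarm)) = {s : some successor in {Retry, Recv, Wait, Init}} = {Wait}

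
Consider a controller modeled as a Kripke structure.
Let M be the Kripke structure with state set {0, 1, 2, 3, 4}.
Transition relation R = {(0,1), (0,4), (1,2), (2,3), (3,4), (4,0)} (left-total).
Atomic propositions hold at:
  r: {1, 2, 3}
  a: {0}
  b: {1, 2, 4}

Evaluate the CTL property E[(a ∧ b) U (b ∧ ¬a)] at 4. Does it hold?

Sat(a ∧ b) = ∅
Sat(¬a) = {1, 2, 3, 4}
Sat(b ∧ ¬a) = {1, 2, 4}
E[(a ∧ b) U (b ∧ ¬a)]: least fixpoint, start Z0 = Sat((b ∧ ¬a)) = {1, 2, 4}, add states in Sat(a ∧ b) with some successor in Z. Already a fixed point.
Sat(E[(a ∧ b) U (b ∧ ¬a)]) = {1, 2, 4}
4 ∈ Sat(E[(a ∧ b) U (b ∧ ¬a)]) = {1, 2, 4}, so the formula holds at 4.

Yes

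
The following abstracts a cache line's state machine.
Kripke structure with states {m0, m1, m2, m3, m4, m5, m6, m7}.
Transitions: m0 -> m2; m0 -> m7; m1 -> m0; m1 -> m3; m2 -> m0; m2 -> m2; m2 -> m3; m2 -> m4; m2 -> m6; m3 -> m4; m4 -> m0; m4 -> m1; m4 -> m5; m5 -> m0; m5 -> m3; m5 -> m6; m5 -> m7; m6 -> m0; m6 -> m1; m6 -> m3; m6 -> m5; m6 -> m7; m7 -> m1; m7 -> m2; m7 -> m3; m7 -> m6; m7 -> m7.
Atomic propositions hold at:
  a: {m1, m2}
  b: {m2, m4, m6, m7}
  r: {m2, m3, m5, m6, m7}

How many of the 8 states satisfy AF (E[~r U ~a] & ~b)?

5

Sat(~r) = {m0, m1, m4}
Sat(~a) = {m0, m3, m4, m5, m6, m7}
E[~r U ~a]: least fixpoint, start Z0 = Sat(~a) = {m0, m3, m4, m5, m6, m7}, add states in Sat(~r) with some successor in Z. Z1 = {m0, m1, m3, m4, m5, m6, m7}; fixed.
Sat(E[~r U ~a]) = {m0, m1, m3, m4, m5, m6, m7}
Sat(~b) = {m0, m1, m3, m5}
Sat(E[~r U ~a] & ~b) = {m0, m1, m3, m5}
AF (E[~r U ~a] & ~b): least fixpoint, start Z0 = {m0, m1, m3, m5}, add states with every successor in Z. Z1 = {m0, m1, m3, m4, m5}; fixed.
Sat(AF (E[~r U ~a] & ~b)) = {m0, m1, m3, m4, m5}
|Sat(AF (E[~r U ~a] & ~b))| = |{m0, m1, m3, m4, m5}| = 5.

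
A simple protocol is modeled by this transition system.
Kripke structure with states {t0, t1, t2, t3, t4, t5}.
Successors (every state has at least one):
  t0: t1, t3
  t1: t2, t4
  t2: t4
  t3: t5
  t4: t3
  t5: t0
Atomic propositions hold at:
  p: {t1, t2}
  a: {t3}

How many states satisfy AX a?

Sat(AX a) = {s : every successor in {t3}} = {t4}
|Sat(AX a)| = |{t4}| = 1.

1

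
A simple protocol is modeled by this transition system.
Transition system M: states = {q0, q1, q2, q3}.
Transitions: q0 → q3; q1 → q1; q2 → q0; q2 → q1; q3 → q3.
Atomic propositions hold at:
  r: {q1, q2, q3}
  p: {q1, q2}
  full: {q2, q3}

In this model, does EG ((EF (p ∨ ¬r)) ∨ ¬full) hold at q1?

Yes

Sat(¬r) = {q0}
Sat(p ∨ ¬r) = {q0, q1, q2}
EF (p ∨ ¬r): least fixpoint, start Z0 = {q0, q1, q2}, add states with some successor in Z. Already a fixed point.
Sat(EF (p ∨ ¬r)) = {q0, q1, q2}
Sat(¬full) = {q0, q1}
Sat((EF (p ∨ ¬r)) ∨ ¬full) = {q0, q1, q2}
EG ((EF (p ∨ ¬r)) ∨ ¬full): greatest fixpoint, start Z0 = {q0, q1, q2}, keep only states in Sat with some successor in Z. Z1 = {q1, q2}; fixed.
Sat(EG ((EF (p ∨ ¬r)) ∨ ¬full)) = {q1, q2}
q1 ∈ Sat(EG ((EF (p ∨ ¬r)) ∨ ¬full)) = {q1, q2}, so the formula holds at q1.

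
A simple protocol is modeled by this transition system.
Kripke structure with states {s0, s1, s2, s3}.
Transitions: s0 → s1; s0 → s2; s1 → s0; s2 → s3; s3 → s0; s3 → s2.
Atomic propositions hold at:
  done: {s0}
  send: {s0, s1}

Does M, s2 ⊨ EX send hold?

Sat(EX send) = {s : some successor in {s0, s1}} = {s0, s1, s3}
s2 ∉ Sat(EX send) = {s0, s1, s3}, so the formula does not hold at s2.

No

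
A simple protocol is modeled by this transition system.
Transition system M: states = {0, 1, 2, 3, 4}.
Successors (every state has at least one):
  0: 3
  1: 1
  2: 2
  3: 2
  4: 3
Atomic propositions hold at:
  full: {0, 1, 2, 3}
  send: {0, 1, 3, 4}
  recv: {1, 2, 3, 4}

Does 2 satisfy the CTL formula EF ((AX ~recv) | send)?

Sat(~recv) = {0}
Sat(AX ~recv) = {s : every successor in {0}} = ∅
Sat((AX ~recv) | send) = {0, 1, 3, 4}
EF ((AX ~recv) | send): least fixpoint, start Z0 = {0, 1, 3, 4}, add states with some successor in Z. Already a fixed point.
Sat(EF ((AX ~recv) | send)) = {0, 1, 3, 4}
2 ∉ Sat(EF ((AX ~recv) | send)) = {0, 1, 3, 4}, so the formula does not hold at 2.

No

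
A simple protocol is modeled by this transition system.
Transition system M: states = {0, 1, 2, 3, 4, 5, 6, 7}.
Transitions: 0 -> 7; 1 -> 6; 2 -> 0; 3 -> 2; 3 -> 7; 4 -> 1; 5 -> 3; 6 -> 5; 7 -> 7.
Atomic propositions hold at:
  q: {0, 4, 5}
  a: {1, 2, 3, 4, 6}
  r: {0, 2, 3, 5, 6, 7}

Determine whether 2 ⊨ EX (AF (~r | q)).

Yes

Sat(~r) = {1, 4}
Sat(~r | q) = {0, 1, 4, 5}
AF (~r | q): least fixpoint, start Z0 = {0, 1, 4, 5}, add states with every successor in Z. Z1 = {0, 1, 2, 4, 5, 6}; fixed.
Sat(AF (~r | q)) = {0, 1, 2, 4, 5, 6}
Sat(EX (AF (~r | q))) = {s : some successor in {0, 1, 2, 4, 5, 6}} = {1, 2, 3, 4, 6}
2 ∈ Sat(EX (AF (~r | q))) = {1, 2, 3, 4, 6}, so the formula holds at 2.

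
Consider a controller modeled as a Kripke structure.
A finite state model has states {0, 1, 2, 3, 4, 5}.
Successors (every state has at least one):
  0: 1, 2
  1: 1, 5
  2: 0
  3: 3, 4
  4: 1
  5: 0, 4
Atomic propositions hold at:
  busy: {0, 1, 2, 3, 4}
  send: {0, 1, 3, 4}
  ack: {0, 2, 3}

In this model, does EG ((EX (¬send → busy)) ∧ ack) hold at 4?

Sat(¬send) = {2, 5}
Sat(¬send → busy) = {0, 1, 2, 3, 4}
Sat(EX (¬send → busy)) = {s : some successor in {0, 1, 2, 3, 4}} = {0, 1, 2, 3, 4, 5}
Sat((EX (¬send → busy)) ∧ ack) = {0, 2, 3}
EG ((EX (¬send → busy)) ∧ ack): greatest fixpoint, start Z0 = {0, 2, 3}, keep only states in Sat with some successor in Z. Already a fixed point.
Sat(EG ((EX (¬send → busy)) ∧ ack)) = {0, 2, 3}
4 ∉ Sat(EG ((EX (¬send → busy)) ∧ ack)) = {0, 2, 3}, so the formula does not hold at 4.

No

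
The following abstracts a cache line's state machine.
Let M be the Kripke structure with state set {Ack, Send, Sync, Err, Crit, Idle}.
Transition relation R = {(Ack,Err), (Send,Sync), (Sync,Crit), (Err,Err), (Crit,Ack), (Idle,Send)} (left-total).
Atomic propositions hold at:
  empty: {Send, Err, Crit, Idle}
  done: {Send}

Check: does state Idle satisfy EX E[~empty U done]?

Yes

Sat(~empty) = {Ack, Sync}
E[~empty U done]: least fixpoint, start Z0 = Sat(done) = {Send}, add states in Sat(~empty) with some successor in Z. Already a fixed point.
Sat(E[~empty U done]) = {Send}
Sat(EX E[~empty U done]) = {s : some successor in {Send}} = {Idle}
Idle ∈ Sat(EX E[~empty U done]) = {Idle}, so the formula holds at Idle.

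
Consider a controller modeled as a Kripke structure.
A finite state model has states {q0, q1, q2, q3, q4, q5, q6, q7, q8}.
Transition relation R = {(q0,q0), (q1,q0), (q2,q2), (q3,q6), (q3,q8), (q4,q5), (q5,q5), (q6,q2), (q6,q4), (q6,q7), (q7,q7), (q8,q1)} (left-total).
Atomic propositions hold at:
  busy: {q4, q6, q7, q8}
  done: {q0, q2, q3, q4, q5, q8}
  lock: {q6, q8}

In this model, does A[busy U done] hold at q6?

A[busy U done]: least fixpoint, start Z0 = Sat(done) = {q0, q2, q3, q4, q5, q8}, add states in Sat(busy) with every successor in Z. Already a fixed point.
Sat(A[busy U done]) = {q0, q2, q3, q4, q5, q8}
q6 ∉ Sat(A[busy U done]) = {q0, q2, q3, q4, q5, q8}, so the formula does not hold at q6.

No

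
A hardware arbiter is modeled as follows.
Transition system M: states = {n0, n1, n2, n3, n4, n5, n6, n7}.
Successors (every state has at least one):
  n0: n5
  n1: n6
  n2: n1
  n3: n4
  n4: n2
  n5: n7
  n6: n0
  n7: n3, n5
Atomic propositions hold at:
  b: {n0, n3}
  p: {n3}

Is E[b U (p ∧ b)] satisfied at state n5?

Sat(p ∧ b) = {n3}
E[b U (p ∧ b)]: least fixpoint, start Z0 = Sat((p ∧ b)) = {n3}, add states in Sat(b) with some successor in Z. Already a fixed point.
Sat(E[b U (p ∧ b)]) = {n3}
n5 ∉ Sat(E[b U (p ∧ b)]) = {n3}, so the formula does not hold at n5.

No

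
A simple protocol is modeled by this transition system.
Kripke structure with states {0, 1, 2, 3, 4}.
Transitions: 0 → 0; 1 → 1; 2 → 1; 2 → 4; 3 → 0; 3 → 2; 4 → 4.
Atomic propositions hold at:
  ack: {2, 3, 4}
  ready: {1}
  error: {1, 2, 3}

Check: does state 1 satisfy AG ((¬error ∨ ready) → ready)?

Sat(¬error) = {0, 4}
Sat(¬error ∨ ready) = {0, 1, 4}
Sat((¬error ∨ ready) → ready) = {1, 2, 3}
AG ((¬error ∨ ready) → ready): greatest fixpoint, start Z0 = {1, 2, 3}, keep only states in Sat with every successor in Z. Z1 = {1}; fixed.
Sat(AG ((¬error ∨ ready) → ready)) = {1}
1 ∈ Sat(AG ((¬error ∨ ready) → ready)) = {1}, so the formula holds at 1.

Yes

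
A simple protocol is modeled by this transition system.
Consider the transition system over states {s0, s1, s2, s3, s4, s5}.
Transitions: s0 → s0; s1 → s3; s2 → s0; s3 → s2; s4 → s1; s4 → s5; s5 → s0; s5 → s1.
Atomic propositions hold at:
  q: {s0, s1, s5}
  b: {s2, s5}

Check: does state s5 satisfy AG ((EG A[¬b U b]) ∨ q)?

Sat(¬b) = {s0, s1, s3, s4}
A[¬b U b]: least fixpoint, start Z0 = Sat(b) = {s2, s5}, add states in Sat(¬b) with every successor in Z. Z1 = {s2, s3, s5}; Z2 = {s1, s2, s3, s5}; Z3 = {s1, s2, s3, s4, s5}; fixed.
Sat(A[¬b U b]) = {s1, s2, s3, s4, s5}
EG A[¬b U b]: greatest fixpoint, start Z0 = {s1, s2, s3, s4, s5}, keep only states in Sat with some successor in Z. Z1 = {s1, s3, s4, s5}; Z2 = {s1, s4, s5}; Z3 = {s4, s5}; Z4 = {s4}; Z5 = ∅; fixed.
Sat(EG A[¬b U b]) = ∅
Sat((EG A[¬b U b]) ∨ q) = {s0, s1, s5}
AG ((EG A[¬b U b]) ∨ q): greatest fixpoint, start Z0 = {s0, s1, s5}, keep only states in Sat with every successor in Z. Z1 = {s0, s5}; Z2 = {s0}; fixed.
Sat(AG ((EG A[¬b U b]) ∨ q)) = {s0}
s5 ∉ Sat(AG ((EG A[¬b U b]) ∨ q)) = {s0}, so the formula does not hold at s5.

No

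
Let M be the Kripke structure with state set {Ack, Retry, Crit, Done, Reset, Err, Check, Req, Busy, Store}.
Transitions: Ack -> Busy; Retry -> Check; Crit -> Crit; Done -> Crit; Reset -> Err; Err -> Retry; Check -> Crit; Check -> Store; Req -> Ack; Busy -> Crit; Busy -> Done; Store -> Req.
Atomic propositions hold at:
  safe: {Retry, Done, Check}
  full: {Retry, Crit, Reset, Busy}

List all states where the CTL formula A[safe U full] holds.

A[safe U full]: least fixpoint, start Z0 = Sat(full) = {Retry, Crit, Reset, Busy}, add states in Sat(safe) with every successor in Z. Z1 = {Retry, Crit, Done, Reset, Busy}; fixed.
Sat(A[safe U full]) = {Retry, Crit, Done, Reset, Busy}

{Retry, Crit, Done, Reset, Busy}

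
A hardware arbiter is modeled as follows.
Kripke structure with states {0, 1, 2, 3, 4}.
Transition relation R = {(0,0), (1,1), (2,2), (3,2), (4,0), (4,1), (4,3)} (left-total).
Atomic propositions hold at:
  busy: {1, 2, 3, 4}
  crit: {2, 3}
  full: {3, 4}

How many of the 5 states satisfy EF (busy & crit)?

Sat(busy & crit) = {2, 3}
EF (busy & crit): least fixpoint, start Z0 = {2, 3}, add states with some successor in Z. Z1 = {2, 3, 4}; fixed.
Sat(EF (busy & crit)) = {2, 3, 4}
|Sat(EF (busy & crit))| = |{2, 3, 4}| = 3.

3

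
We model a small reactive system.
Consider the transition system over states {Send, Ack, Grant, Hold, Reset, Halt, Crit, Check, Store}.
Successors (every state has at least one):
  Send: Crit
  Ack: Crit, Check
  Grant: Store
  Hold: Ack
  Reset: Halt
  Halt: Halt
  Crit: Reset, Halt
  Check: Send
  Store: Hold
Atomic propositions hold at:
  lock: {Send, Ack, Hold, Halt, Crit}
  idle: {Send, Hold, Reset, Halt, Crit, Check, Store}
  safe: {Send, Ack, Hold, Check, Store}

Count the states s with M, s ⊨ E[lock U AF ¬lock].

Sat(¬lock) = {Grant, Reset, Check, Store}
AF ¬lock: least fixpoint, start Z0 = {Grant, Reset, Check, Store}, add states with every successor in Z. Already a fixed point.
Sat(AF ¬lock) = {Grant, Reset, Check, Store}
E[lock U AF ¬lock]: least fixpoint, start Z0 = Sat(AF ¬lock) = {Grant, Reset, Check, Store}, add states in Sat(lock) with some successor in Z. Z1 = {Ack, Grant, Reset, Crit, Check, Store}; Z2 = {Send, Ack, Grant, Hold, Reset, Crit, Check, Store}; fixed.
Sat(E[lock U AF ¬lock]) = {Send, Ack, Grant, Hold, Reset, Crit, Check, Store}
|Sat(E[lock U AF ¬lock])| = |{Send, Ack, Grant, Hold, Reset, Crit, Check, Store}| = 8.

8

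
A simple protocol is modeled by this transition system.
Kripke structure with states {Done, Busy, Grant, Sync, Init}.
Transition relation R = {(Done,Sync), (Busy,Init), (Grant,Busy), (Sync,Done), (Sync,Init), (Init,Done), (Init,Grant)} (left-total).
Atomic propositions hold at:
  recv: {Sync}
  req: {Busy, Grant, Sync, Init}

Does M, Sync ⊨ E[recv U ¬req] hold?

Sat(¬req) = {Done}
E[recv U ¬req]: least fixpoint, start Z0 = Sat(¬req) = {Done}, add states in Sat(recv) with some successor in Z. Z1 = {Done, Sync}; fixed.
Sat(E[recv U ¬req]) = {Done, Sync}
Sync ∈ Sat(E[recv U ¬req]) = {Done, Sync}, so the formula holds at Sync.

Yes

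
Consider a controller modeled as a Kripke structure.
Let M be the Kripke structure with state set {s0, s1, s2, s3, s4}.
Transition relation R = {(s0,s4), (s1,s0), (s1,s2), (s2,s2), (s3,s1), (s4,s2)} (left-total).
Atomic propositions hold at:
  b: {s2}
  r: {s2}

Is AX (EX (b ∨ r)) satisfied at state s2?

Yes

Sat(b ∨ r) = {s2}
Sat(EX (b ∨ r)) = {s : some successor in {s2}} = {s1, s2, s4}
Sat(AX (EX (b ∨ r))) = {s : every successor in {s1, s2, s4}} = {s0, s2, s3, s4}
s2 ∈ Sat(AX (EX (b ∨ r))) = {s0, s2, s3, s4}, so the formula holds at s2.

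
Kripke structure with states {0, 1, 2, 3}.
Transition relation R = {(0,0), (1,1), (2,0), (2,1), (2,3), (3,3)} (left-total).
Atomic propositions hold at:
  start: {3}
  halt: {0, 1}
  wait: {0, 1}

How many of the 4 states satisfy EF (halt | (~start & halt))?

3

Sat(~start) = {0, 1, 2}
Sat(~start & halt) = {0, 1}
Sat(halt | (~start & halt)) = {0, 1}
EF (halt | (~start & halt)): least fixpoint, start Z0 = {0, 1}, add states with some successor in Z. Z1 = {0, 1, 2}; fixed.
Sat(EF (halt | (~start & halt))) = {0, 1, 2}
|Sat(EF (halt | (~start & halt)))| = |{0, 1, 2}| = 3.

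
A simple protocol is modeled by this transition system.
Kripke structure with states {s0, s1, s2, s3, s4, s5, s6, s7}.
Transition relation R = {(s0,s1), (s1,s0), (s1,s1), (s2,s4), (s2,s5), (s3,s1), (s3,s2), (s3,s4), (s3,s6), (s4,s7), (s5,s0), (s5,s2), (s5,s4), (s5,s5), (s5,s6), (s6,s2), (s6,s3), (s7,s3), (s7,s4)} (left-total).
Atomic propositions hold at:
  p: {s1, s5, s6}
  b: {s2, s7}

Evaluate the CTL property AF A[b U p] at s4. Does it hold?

No

A[b U p]: least fixpoint, start Z0 = Sat(p) = {s1, s5, s6}, add states in Sat(b) with every successor in Z. Already a fixed point.
Sat(A[b U p]) = {s1, s5, s6}
AF A[b U p]: least fixpoint, start Z0 = {s1, s5, s6}, add states with every successor in Z. Z1 = {s0, s1, s5, s6}; fixed.
Sat(AF A[b U p]) = {s0, s1, s5, s6}
s4 ∉ Sat(AF A[b U p]) = {s0, s1, s5, s6}, so the formula does not hold at s4.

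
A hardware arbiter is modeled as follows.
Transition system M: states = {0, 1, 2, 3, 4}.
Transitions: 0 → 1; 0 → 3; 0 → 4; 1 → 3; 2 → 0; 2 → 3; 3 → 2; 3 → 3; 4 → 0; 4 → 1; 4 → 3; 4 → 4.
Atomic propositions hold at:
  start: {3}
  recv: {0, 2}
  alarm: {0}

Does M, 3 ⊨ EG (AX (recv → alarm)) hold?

Sat(recv → alarm) = {0, 1, 3, 4}
Sat(AX (recv → alarm)) = {s : every successor in {0, 1, 3, 4}} = {0, 1, 2, 4}
EG (AX (recv → alarm)): greatest fixpoint, start Z0 = {0, 1, 2, 4}, keep only states in Sat with some successor in Z. Z1 = {0, 2, 4}; fixed.
Sat(EG (AX (recv → alarm))) = {0, 2, 4}
3 ∉ Sat(EG (AX (recv → alarm))) = {0, 2, 4}, so the formula does not hold at 3.

No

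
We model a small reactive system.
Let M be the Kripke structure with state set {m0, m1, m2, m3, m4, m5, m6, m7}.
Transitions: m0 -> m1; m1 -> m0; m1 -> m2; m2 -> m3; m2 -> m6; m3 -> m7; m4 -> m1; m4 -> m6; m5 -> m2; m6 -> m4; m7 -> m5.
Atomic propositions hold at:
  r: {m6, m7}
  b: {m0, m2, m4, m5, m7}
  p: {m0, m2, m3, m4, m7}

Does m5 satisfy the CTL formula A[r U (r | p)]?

Sat(r | p) = {m0, m2, m3, m4, m6, m7}
A[r U (r | p)]: least fixpoint, start Z0 = Sat((r | p)) = {m0, m2, m3, m4, m6, m7}, add states in Sat(r) with every successor in Z. Already a fixed point.
Sat(A[r U (r | p)]) = {m0, m2, m3, m4, m6, m7}
m5 ∉ Sat(A[r U (r | p)]) = {m0, m2, m3, m4, m6, m7}, so the formula does not hold at m5.

No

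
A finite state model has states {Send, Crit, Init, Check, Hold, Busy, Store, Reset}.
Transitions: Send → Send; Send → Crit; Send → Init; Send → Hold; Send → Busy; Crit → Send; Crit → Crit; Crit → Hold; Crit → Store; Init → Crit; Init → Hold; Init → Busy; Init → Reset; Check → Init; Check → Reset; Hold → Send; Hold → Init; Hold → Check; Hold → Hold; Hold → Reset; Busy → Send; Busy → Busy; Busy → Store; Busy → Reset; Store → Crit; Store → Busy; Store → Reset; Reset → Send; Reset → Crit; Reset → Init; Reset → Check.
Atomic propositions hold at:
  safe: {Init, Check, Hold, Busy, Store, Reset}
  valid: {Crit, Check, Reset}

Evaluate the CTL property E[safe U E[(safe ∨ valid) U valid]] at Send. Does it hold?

Sat(safe ∨ valid) = {Crit, Init, Check, Hold, Busy, Store, Reset}
E[(safe ∨ valid) U valid]: least fixpoint, start Z0 = Sat(valid) = {Crit, Check, Reset}, add states in Sat(safe ∨ valid) with some successor in Z. Z1 = {Crit, Init, Check, Hold, Busy, Store, Reset}; fixed.
Sat(E[(safe ∨ valid) U valid]) = {Crit, Init, Check, Hold, Busy, Store, Reset}
E[safe U E[(safe ∨ valid) U valid]]: least fixpoint, start Z0 = Sat(E[(safe ∨ valid) U valid]) = {Crit, Init, Check, Hold, Busy, Store, Reset}, add states in Sat(safe) with some successor in Z. Already a fixed point.
Sat(E[safe U E[(safe ∨ valid) U valid]]) = {Crit, Init, Check, Hold, Busy, Store, Reset}
Send ∉ Sat(E[safe U E[(safe ∨ valid) U valid]]) = {Crit, Init, Check, Hold, Busy, Store, Reset}, so the formula does not hold at Send.

No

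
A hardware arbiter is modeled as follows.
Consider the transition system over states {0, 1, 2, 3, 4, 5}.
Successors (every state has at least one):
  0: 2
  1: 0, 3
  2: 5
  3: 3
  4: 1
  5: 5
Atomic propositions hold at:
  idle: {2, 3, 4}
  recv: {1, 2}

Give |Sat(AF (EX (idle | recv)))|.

4

Sat(idle | recv) = {1, 2, 3, 4}
Sat(EX (idle | recv)) = {s : some successor in {1, 2, 3, 4}} = {0, 1, 3, 4}
AF (EX (idle | recv)): least fixpoint, start Z0 = {0, 1, 3, 4}, add states with every successor in Z. Already a fixed point.
Sat(AF (EX (idle | recv))) = {0, 1, 3, 4}
|Sat(AF (EX (idle | recv)))| = |{0, 1, 3, 4}| = 4.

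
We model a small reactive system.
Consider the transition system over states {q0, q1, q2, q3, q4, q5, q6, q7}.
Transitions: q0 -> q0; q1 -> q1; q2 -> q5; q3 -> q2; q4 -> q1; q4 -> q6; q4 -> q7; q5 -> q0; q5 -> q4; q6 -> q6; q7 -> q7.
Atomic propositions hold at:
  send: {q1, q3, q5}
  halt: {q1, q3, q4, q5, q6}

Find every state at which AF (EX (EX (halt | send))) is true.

{q1, q2, q3, q4, q5, q6}

Sat(halt | send) = {q1, q3, q4, q5, q6}
Sat(EX (halt | send)) = {s : some successor in {q1, q3, q4, q5, q6}} = {q1, q2, q4, q5, q6}
Sat(EX (EX (halt | send))) = {s : some successor in {q1, q2, q4, q5, q6}} = {q1, q2, q3, q4, q5, q6}
AF (EX (EX (halt | send))): least fixpoint, start Z0 = {q1, q2, q3, q4, q5, q6}, add states with every successor in Z. Already a fixed point.
Sat(AF (EX (EX (halt | send)))) = {q1, q2, q3, q4, q5, q6}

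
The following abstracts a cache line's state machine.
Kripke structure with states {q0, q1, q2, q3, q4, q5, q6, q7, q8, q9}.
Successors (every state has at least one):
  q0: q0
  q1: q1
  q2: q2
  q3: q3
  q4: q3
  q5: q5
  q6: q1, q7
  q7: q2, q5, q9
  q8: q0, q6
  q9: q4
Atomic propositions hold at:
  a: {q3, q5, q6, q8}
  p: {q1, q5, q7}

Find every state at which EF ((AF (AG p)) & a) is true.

AG p: greatest fixpoint, start Z0 = {q1, q5, q7}, keep only states in Sat with every successor in Z. Z1 = {q1, q5}; fixed.
Sat(AG p) = {q1, q5}
AF (AG p): least fixpoint, start Z0 = {q1, q5}, add states with every successor in Z. Already a fixed point.
Sat(AF (AG p)) = {q1, q5}
Sat((AF (AG p)) & a) = {q5}
EF ((AF (AG p)) & a): least fixpoint, start Z0 = {q5}, add states with some successor in Z. Z1 = {q5, q7}; Z2 = {q5, q6, q7}; Z3 = {q5, q6, q7, q8}; fixed.
Sat(EF ((AF (AG p)) & a)) = {q5, q6, q7, q8}

{q5, q6, q7, q8}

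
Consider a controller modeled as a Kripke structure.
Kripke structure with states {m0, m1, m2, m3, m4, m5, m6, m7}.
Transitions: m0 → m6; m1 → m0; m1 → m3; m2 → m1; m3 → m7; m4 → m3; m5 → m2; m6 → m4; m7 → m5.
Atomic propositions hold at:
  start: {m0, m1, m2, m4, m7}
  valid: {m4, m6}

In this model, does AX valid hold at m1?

No

Sat(AX valid) = {s : every successor in {m4, m6}} = {m0, m6}
m1 ∉ Sat(AX valid) = {m0, m6}, so the formula does not hold at m1.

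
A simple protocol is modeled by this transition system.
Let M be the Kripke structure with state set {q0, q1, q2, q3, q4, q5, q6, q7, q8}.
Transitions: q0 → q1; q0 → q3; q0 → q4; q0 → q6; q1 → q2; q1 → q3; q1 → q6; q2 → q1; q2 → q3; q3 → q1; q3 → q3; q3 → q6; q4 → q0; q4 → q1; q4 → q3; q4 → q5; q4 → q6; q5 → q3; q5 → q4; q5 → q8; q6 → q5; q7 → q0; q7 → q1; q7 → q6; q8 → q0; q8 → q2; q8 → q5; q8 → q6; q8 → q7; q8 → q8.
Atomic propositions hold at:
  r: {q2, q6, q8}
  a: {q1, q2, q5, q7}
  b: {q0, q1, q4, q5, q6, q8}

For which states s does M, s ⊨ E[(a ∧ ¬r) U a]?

Sat(¬r) = {q0, q1, q3, q4, q5, q7}
Sat(a ∧ ¬r) = {q1, q5, q7}
E[(a ∧ ¬r) U a]: least fixpoint, start Z0 = Sat(a) = {q1, q2, q5, q7}, add states in Sat(a ∧ ¬r) with some successor in Z. Already a fixed point.
Sat(E[(a ∧ ¬r) U a]) = {q1, q2, q5, q7}

{q1, q2, q5, q7}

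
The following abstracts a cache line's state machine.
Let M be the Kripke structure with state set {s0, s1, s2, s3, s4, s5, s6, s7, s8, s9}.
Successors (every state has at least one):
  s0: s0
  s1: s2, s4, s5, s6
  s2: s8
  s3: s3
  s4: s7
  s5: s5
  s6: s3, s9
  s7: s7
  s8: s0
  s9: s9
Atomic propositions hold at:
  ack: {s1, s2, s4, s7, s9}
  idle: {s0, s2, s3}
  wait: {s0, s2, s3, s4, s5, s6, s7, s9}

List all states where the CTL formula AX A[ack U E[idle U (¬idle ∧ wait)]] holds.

Sat(¬idle) = {s1, s4, s5, s6, s7, s8, s9}
Sat(¬idle ∧ wait) = {s4, s5, s6, s7, s9}
E[idle U (¬idle ∧ wait)]: least fixpoint, start Z0 = Sat((¬idle ∧ wait)) = {s4, s5, s6, s7, s9}, add states in Sat(idle) with some successor in Z. Already a fixed point.
Sat(E[idle U (¬idle ∧ wait)]) = {s4, s5, s6, s7, s9}
A[ack U E[idle U (¬idle ∧ wait)]]: least fixpoint, start Z0 = Sat(E[idle U (¬idle ∧ wait)]) = {s4, s5, s6, s7, s9}, add states in Sat(ack) with every successor in Z. Already a fixed point.
Sat(A[ack U E[idle U (¬idle ∧ wait)]]) = {s4, s5, s6, s7, s9}
Sat(AX A[ack U E[idle U (¬idle ∧ wait)]]) = {s : every successor in {s4, s5, s6, s7, s9}} = {s4, s5, s7, s9}

{s4, s5, s7, s9}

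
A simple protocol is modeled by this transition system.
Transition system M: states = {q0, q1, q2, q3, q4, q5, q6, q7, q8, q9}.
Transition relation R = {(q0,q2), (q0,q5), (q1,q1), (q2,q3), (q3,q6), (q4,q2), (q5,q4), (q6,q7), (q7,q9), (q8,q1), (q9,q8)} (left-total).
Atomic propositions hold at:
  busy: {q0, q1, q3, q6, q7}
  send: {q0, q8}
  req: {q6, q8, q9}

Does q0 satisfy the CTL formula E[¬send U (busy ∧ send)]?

Yes

Sat(¬send) = {q1, q2, q3, q4, q5, q6, q7, q9}
Sat(busy ∧ send) = {q0}
E[¬send U (busy ∧ send)]: least fixpoint, start Z0 = Sat((busy ∧ send)) = {q0}, add states in Sat(¬send) with some successor in Z. Already a fixed point.
Sat(E[¬send U (busy ∧ send)]) = {q0}
q0 ∈ Sat(E[¬send U (busy ∧ send)]) = {q0}, so the formula holds at q0.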